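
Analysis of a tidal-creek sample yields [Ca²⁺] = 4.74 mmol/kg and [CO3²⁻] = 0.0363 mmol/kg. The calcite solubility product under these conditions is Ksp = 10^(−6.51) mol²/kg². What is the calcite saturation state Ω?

Ω = 0.557

Ksp = 10^(−6.51) = 3.090×10^-7
Ω = [Ca²⁺][CO3²⁻]/Ksp = (4.74×10^-3)(0.0363×10^-3) / 3.090×10^-7 = 0.557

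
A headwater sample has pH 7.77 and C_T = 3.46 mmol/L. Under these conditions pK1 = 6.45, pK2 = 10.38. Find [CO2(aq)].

[CO2*] = 0.158 mmol/L

α₀ = 1 / (1 + K1/[H⁺] + K1K2/[H⁺]²) = 1 / (1 + 10^+1.32 + 10^-1.29)
   = 1 / (1 + 20.893 + 0.051286) = 1/21.944 = 0.04557
[CO2*] = α₀ × DIC = 0.04557 × 3.46 = 0.158 mmol/L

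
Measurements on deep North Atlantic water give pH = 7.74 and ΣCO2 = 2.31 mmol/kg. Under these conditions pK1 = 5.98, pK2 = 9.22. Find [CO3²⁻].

α₂ = 1 / (1 + [H⁺]/K2 + [H⁺]²/(K1K2)) = 1 / (1 + 10^+1.48 + 10^-0.28)
   = 1 / (1 + 30.200 + 0.52481) = 1/31.724 = 0.03152
[CO3²⁻] = α₂ × DIC = 0.03152 × 2.31 = 0.0728 mmol/kg

[CO3²⁻] = 0.0728 mmol/kg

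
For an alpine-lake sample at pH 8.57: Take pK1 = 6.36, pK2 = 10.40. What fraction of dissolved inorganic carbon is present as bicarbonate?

α₁ = 0.979

α₁ = 1 / (1 + [H⁺]/K1 + K2/[H⁺]) = 1 / (1 + 10^-2.21 + 10^-1.83)
   = 1 / (1 + 0.0061660 + 0.014791) = 1/1.0210 = 0.9795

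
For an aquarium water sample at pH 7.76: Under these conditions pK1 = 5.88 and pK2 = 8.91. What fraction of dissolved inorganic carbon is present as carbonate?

α₂ = 1 / (1 + [H⁺]/K2 + [H⁺]²/(K1K2)) = 1 / (1 + 10^+1.15 + 10^-0.73)
   = 1 / (1 + 14.125 + 0.18621) = 1/15.312 = 0.06531

α₂ = 0.0653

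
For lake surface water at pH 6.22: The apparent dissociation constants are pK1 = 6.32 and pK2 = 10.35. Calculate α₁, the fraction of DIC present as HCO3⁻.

α₁ = 0.443

α₁ = 1 / (1 + [H⁺]/K1 + K2/[H⁺]) = 1 / (1 + 10^+0.10 + 10^-4.13)
   = 1 / (1 + 1.2589 + 7.4131×10^-5) = 1/2.2590 = 0.4427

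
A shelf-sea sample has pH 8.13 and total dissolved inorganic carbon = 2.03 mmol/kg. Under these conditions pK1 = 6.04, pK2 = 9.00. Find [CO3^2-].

[CO3²⁻] = 0.240 mmol/kg

α₂ = 1 / (1 + [H⁺]/K2 + [H⁺]²/(K1K2)) = 1 / (1 + 10^+0.87 + 10^-1.22)
   = 1 / (1 + 7.4131 + 0.060256) = 1/8.4734 = 0.1180
[CO3²⁻] = α₂ × DIC = 0.1180 × 2.03 = 0.240 mmol/kg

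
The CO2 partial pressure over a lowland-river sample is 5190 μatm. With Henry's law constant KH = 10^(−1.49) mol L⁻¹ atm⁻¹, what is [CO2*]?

KH = 10^(−1.49) = 3.236×10^-2 mol L⁻¹ atm⁻¹
[CO2*] = KH · pCO2 = 3.236×10^-2 × 5190×10^-6 atm = 1.68×10^-4 mol/L

[CO2*] = 168 μmol/L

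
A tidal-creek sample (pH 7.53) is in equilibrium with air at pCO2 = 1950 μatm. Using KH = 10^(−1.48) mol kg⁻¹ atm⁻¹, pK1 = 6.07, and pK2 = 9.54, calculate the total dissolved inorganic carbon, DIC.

DIC = 1.95 mmol/kg

[CO2*] = KH · pCO2 = 10^(−1.48) × 1950×10^-6 = 6.457×10^-5 mol/kg
α₀ = 1/(1 + K1/[H⁺] + K1K2/[H⁺]²) = 1/(1 + 10^+1.46 + 10^-0.55) = 0.03320
DIC = [CO2*]/α₀ = 6.457×10^-5 / 0.03320 = 1.95 mmol/kg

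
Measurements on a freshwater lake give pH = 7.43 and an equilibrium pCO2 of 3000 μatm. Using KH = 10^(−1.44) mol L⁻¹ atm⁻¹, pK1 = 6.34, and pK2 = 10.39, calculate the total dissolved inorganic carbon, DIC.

[CO2*] = KH · pCO2 = 10^(−1.44) × 3000×10^-6 = 1.089×10^-4 mol/L
α₀ = 1/(1 + K1/[H⁺] + K1K2/[H⁺]²) = 1/(1 + 10^+1.09 + 10^-1.87) = 0.07510
DIC = [CO2*]/α₀ = 1.089×10^-4 / 0.07510 = 1.45 mmol/L

DIC = 1.45 mmol/L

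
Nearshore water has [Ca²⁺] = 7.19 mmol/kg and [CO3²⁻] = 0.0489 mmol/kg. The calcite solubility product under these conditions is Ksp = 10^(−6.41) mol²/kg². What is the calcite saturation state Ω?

Ω = 0.904

Ksp = 10^(−6.41) = 3.890×10^-7
Ω = [Ca²⁺][CO3²⁻]/Ksp = (7.19×10^-3)(0.0489×10^-3) / 3.890×10^-7 = 0.904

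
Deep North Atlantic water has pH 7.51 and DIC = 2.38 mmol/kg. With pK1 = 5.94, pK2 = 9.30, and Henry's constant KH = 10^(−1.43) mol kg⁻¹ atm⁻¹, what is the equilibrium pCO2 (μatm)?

α₀ = 1 / (1 + K1/[H⁺] + K1K2/[H⁺]²) = 1 / (1 + 10^+1.57 + 10^-0.22)
   = 1 / (1 + 37.154 + 0.60256) = 1/38.756 = 0.02580
[CO2*] = α₀ × DIC = 0.02580 × 2.38 = 0.06141 mmol/kg
pCO2 = [CO2*]/KH = 6.141×10^-5 / 3.715×10^-2 = 1650 μatm

pCO2 = 1650 μatm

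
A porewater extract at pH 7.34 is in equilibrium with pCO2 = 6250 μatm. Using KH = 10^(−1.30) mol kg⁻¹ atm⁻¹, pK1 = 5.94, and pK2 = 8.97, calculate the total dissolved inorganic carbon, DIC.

DIC = 8.37 mmol/kg

[CO2*] = KH · pCO2 = 10^(−1.30) × 6250×10^-6 = 3.132×10^-4 mol/kg
α₀ = 1/(1 + K1/[H⁺] + K1K2/[H⁺]²) = 1/(1 + 10^+1.40 + 10^-0.23) = 0.03744
DIC = [CO2*]/α₀ = 3.132×10^-4 / 0.03744 = 8.37 mmol/kg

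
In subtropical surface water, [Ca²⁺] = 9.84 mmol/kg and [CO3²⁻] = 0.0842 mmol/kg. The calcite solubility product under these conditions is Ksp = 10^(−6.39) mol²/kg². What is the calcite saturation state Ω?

Ω = 2.03

Ksp = 10^(−6.39) = 4.074×10^-7
Ω = [Ca²⁺][CO3²⁻]/Ksp = (9.84×10^-3)(0.0842×10^-3) / 4.074×10^-7 = 2.03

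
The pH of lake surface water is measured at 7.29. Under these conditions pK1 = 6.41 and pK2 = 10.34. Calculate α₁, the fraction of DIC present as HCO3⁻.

α₁ = 0.883

α₁ = 1 / (1 + [H⁺]/K1 + K2/[H⁺]) = 1 / (1 + 10^-0.88 + 10^-3.05)
   = 1 / (1 + 0.13183 + 0.00089125) = 1/1.1327 = 0.8828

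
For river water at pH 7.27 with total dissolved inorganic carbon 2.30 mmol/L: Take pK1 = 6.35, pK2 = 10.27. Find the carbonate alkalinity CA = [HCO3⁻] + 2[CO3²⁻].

CA = [HCO3⁻] + 2[CO3²⁻] = (α₁ + 2α₂)·DIC
At pH 7.27: [H⁺]/K1 = 10^-0.92 = 0.12023, K2/[H⁺] = 10^-3.00 = 0.0010000
α₁ = 1/(1 + 0.12023 + 0.0010000) = 1/1.1212 = 0.8919; α₂ = α₁·K2/[H⁺] = 0.0008919
α₁ + 2α₂ = 0.8937
CA = 0.8937 × 2.30 = 2.06 mmol/L

CA = 2.06 mmol/L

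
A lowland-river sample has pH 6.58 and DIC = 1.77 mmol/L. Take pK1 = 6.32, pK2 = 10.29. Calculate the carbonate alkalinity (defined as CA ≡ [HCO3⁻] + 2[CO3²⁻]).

CA = 1.14 mmol/L

CA = [HCO3⁻] + 2[CO3²⁻] = (α₁ + 2α₂)·DIC
At pH 6.58: [H⁺]/K1 = 10^-0.26 = 0.54954, K2/[H⁺] = 10^-3.71 = 0.00019498
α₁ = 1/(1 + 0.54954 + 0.00019498) = 1/1.5497 = 0.6453; α₂ = α₁·K2/[H⁺] = 0.0001258
α₁ + 2α₂ = 0.6455
CA = 0.6455 × 1.77 = 1.14 mmol/L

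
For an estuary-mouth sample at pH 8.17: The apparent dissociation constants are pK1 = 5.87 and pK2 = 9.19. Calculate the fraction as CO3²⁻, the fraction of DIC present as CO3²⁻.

α₂ = 1 / (1 + [H⁺]/K2 + [H⁺]²/(K1K2)) = 1 / (1 + 10^+1.02 + 10^-1.28)
   = 1 / (1 + 10.471 + 0.052481) = 1/11.524 = 0.08678

α₂ = 0.0868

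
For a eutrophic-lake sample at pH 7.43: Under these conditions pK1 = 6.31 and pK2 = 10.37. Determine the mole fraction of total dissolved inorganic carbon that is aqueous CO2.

α₀ = 0.0704

α₀ = 1 / (1 + K1/[H⁺] + K1K2/[H⁺]²) = 1 / (1 + 10^+1.12 + 10^-1.82)
   = 1 / (1 + 13.183 + 0.015136) = 1/14.198 = 0.07043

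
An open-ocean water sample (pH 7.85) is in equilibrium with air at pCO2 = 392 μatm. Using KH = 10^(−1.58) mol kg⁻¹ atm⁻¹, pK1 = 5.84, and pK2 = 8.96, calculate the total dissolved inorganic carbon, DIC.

[CO2*] = KH · pCO2 = 10^(−1.58) × 392×10^-6 = 1.031×10^-5 mol/kg
α₀ = 1/(1 + K1/[H⁺] + K1K2/[H⁺]²) = 1/(1 + 10^+2.01 + 10^+0.90) = 0.008987
DIC = [CO2*]/α₀ = 1.031×10^-5 / 0.008987 = 1.15 mmol/kg

DIC = 1.15 mmol/kg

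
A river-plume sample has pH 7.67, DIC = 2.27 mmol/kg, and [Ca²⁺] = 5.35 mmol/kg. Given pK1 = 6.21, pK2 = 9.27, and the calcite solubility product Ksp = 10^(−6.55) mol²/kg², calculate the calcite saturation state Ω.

Ω = 1.02

α₂ = 1 / (1 + [H⁺]/K2 + [H⁺]²/(K1K2)) = 1 / (1 + 10^+1.60 + 10^+0.14)
   = 1 / (1 + 39.811 + 1.3804) = 1/42.191 = 0.02370
[CO3²⁻] = α₂ × DIC = 0.02370 × 2.27 = 0.05380 mmol/kg
Ksp = 10^(−6.55) = 2.818×10^-7
Ω = [Ca²⁺][CO3²⁻]/Ksp = (5.35×10^-3)(5.380×10^-5) / 2.818×10^-7 = 1.02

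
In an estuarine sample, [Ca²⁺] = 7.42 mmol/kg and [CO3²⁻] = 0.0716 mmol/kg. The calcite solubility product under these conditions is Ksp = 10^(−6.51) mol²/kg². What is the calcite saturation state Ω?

Ksp = 10^(−6.51) = 3.090×10^-7
Ω = [Ca²⁺][CO3²⁻]/Ksp = (7.42×10^-3)(0.0716×10^-3) / 3.090×10^-7 = 1.72

Ω = 1.72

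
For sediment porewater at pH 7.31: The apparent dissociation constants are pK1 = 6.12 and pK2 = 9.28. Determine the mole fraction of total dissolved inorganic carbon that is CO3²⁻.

α₂ = 1 / (1 + [H⁺]/K2 + [H⁺]²/(K1K2)) = 1 / (1 + 10^+1.97 + 10^+0.78)
   = 1 / (1 + 93.325 + 6.0256) = 1/100.35 = 0.009965

α₂ = 0.00997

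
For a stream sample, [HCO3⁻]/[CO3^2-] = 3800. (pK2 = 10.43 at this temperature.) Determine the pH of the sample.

pH = 6.85

From K2 = [H⁺][CO3^2-]/[HCO3⁻]:  pH = pK2 − log₁₀([HCO3⁻]/[CO3^2-])
log₁₀(3800) = +3.580
pH = 10.43 − (+3.580) = 6.85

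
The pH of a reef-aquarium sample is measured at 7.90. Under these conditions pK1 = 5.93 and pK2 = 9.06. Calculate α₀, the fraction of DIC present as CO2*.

α₀ = 0.00992

α₀ = 1 / (1 + K1/[H⁺] + K1K2/[H⁺]²) = 1 / (1 + 10^+1.97 + 10^+0.81)
   = 1 / (1 + 93.325 + 6.4565) = 1/100.78 = 0.009922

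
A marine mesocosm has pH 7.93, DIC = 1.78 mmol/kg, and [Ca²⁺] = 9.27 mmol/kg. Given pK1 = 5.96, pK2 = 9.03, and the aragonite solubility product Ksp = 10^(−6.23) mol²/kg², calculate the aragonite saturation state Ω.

α₂ = 1 / (1 + [H⁺]/K2 + [H⁺]²/(K1K2)) = 1 / (1 + 10^+1.10 + 10^-0.87)
   = 1 / (1 + 12.589 + 0.13490) = 1/13.724 = 0.07286
[CO3²⁻] = α₂ × DIC = 0.07286 × 1.78 = 0.1297 mmol/kg
Ksp = 10^(−6.23) = 5.888×10^-7
Ω = [Ca²⁺][CO3²⁻]/Ksp = (9.27×10^-3)(1.297×10^-4) / 5.888×10^-7 = 2.04

Ω = 2.04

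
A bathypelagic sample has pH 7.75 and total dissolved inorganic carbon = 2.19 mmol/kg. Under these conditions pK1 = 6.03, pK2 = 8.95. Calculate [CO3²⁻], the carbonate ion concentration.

α₂ = 1 / (1 + [H⁺]/K2 + [H⁺]²/(K1K2)) = 1 / (1 + 10^+1.20 + 10^-0.52)
   = 1 / (1 + 15.849 + 0.30200) = 1/17.151 = 0.05831
[CO3²⁻] = α₂ × DIC = 0.05831 × 2.19 = 0.128 mmol/kg

[CO3²⁻] = 0.128 mmol/kg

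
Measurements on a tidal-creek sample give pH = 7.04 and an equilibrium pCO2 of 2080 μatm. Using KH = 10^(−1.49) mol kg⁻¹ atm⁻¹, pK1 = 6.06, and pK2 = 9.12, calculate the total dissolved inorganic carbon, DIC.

[CO2*] = KH · pCO2 = 10^(−1.49) × 2080×10^-6 = 6.731×10^-5 mol/kg
α₀ = 1/(1 + K1/[H⁺] + K1K2/[H⁺]²) = 1/(1 + 10^+0.98 + 10^-1.10) = 0.09408
DIC = [CO2*]/α₀ = 6.731×10^-5 / 0.09408 = 0.715 mmol/kg

DIC = 0.715 mmol/kg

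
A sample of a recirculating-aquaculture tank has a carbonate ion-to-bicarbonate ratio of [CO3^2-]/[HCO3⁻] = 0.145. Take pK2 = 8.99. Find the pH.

pH = 8.15

From K2 = [H⁺][CO3^2-]/[HCO3⁻]:  pH = pK2 + log₁₀([CO3^2-]/[HCO3⁻])
log₁₀(0.145) = -0.839
pH = 8.99 + (-0.839) = 8.15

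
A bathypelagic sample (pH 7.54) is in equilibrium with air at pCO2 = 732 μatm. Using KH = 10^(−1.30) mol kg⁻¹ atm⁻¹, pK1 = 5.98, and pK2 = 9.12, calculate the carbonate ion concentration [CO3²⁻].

[CO3²⁻] = 0.0350 mmol/kg

[CO2*] = KH · pCO2 = 10^(−1.30) × 732×10^-6 = 3.669×10^-5 mol/kg
α₀ = 1/(1 + K1/[H⁺] + K1K2/[H⁺]²) = 1/(1 + 10^+1.56 + 10^-0.02) = 0.02614
DIC = [CO2*]/α₀ = 3.669×10^-5 / 0.02614 = 1.404 mmol/kg
[CO3²⁻] = α₂·DIC; α₂ = 0.02496, so [CO3²⁻] = 0.02496 × 1.404 = 0.0350 mmol/kg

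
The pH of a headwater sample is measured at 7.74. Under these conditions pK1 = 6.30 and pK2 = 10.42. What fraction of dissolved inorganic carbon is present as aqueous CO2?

α₀ = 0.0350

α₀ = 1 / (1 + K1/[H⁺] + K1K2/[H⁺]²) = 1 / (1 + 10^+1.44 + 10^-1.24)
   = 1 / (1 + 27.542 + 0.057544) = 1/28.600 = 0.03497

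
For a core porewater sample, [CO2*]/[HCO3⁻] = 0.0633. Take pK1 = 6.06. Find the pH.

pH = 7.26

From K1 = [H⁺][HCO3⁻]/[CO2*]:  pH = pK1 − log₁₀([CO2*]/[HCO3⁻])
log₁₀(0.0633) = -1.199
pH = 6.06 − (-1.199) = 7.26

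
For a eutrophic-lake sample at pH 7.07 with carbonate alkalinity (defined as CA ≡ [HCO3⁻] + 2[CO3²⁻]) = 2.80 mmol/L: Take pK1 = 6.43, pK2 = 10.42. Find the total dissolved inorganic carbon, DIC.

DIC = 3.44 mmol/L

CA = [HCO3⁻] + 2[CO3²⁻] = (α₁ + 2α₂)·DIC
At pH 7.07: [H⁺]/K1 = 10^-0.64 = 0.22909, K2/[H⁺] = 10^-3.35 = 0.00044668
α₁ = 1/(1 + 0.22909 + 0.00044668) = 1/1.2295 = 0.8133; α₂ = α₁·K2/[H⁺] = 0.0003633
α₁ + 2α₂ = 0.8140
DIC = CA / (α₁ + 2α₂) = 2.80 / 0.8140 = 3.44 mmol/L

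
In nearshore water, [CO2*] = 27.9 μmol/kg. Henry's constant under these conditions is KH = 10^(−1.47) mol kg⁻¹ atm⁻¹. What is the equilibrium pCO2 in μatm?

KH = 10^(−1.47) = 3.388×10^-2 mol kg⁻¹ atm⁻¹
pCO2 = [CO2*]/KH = 27.9×10^-6 / 3.388×10^-2 = 8.23×10^-4 atm = 823 μatm

pCO2 = 823 μatm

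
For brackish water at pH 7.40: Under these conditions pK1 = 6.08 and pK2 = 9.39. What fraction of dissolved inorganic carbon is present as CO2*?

α₀ = 1 / (1 + K1/[H⁺] + K1K2/[H⁺]²) = 1 / (1 + 10^+1.32 + 10^-0.67)
   = 1 / (1 + 20.893 + 0.21380) = 1/22.107 = 0.04524

α₀ = 0.0452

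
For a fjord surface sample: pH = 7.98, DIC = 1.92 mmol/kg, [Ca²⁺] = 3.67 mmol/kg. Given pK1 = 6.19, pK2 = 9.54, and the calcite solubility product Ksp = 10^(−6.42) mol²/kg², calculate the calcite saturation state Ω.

Ω = 0.489

α₂ = 1 / (1 + [H⁺]/K2 + [H⁺]²/(K1K2)) = 1 / (1 + 10^+1.56 + 10^-0.23)
   = 1 / (1 + 36.308 + 0.58884) = 1/37.897 = 0.02639
[CO3²⁻] = α₂ × DIC = 0.02639 × 1.92 = 0.05066 mmol/kg
Ksp = 10^(−6.42) = 3.802×10^-7
Ω = [Ca²⁺][CO3²⁻]/Ksp = (3.67×10^-3)(5.066×10^-5) / 3.802×10^-7 = 0.489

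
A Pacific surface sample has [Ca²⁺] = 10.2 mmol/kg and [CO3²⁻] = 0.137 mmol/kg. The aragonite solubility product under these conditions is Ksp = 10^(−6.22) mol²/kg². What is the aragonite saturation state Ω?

Ksp = 10^(−6.22) = 6.026×10^-7
Ω = [Ca²⁺][CO3²⁻]/Ksp = (10.2×10^-3)(0.137×10^-3) / 6.026×10^-7 = 2.32

Ω = 2.32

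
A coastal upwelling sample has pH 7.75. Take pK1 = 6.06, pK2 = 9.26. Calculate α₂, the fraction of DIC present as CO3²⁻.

α₂ = 0.0294

α₂ = 1 / (1 + [H⁺]/K2 + [H⁺]²/(K1K2)) = 1 / (1 + 10^+1.51 + 10^-0.18)
   = 1 / (1 + 32.359 + 0.66069) = 1/34.020 = 0.02939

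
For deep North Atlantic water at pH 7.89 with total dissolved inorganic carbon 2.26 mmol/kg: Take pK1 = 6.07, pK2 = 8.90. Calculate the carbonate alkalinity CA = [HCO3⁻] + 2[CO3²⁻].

CA = 2.43 mmol/kg

CA = [HCO3⁻] + 2[CO3²⁻] = (α₁ + 2α₂)·DIC
At pH 7.89: [H⁺]/K1 = 10^-1.82 = 0.015136, K2/[H⁺] = 10^-1.01 = 0.097724
α₁ = 1/(1 + 0.015136 + 0.097724) = 1/1.1129 = 0.8986; α₂ = α₁·K2/[H⁺] = 0.08781
α₁ + 2α₂ = 1.0742
CA = 1.0742 × 2.26 = 2.43 mmol/kg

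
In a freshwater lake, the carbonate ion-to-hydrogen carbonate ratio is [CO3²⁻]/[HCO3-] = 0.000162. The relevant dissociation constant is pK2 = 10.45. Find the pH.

pH = 6.66

From K2 = [H⁺][CO3²⁻]/[HCO3-]:  pH = pK2 + log₁₀([CO3²⁻]/[HCO3-])
log₁₀(0.000162) = -3.790
pH = 10.45 + (-3.790) = 6.66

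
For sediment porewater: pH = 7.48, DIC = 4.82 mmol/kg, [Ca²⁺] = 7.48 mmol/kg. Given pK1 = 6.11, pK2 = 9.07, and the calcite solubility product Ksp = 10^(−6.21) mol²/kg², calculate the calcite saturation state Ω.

Ω = 1.41

α₂ = 1 / (1 + [H⁺]/K2 + [H⁺]²/(K1K2)) = 1 / (1 + 10^+1.59 + 10^+0.22)
   = 1 / (1 + 38.905 + 1.6596) = 1/41.564 = 0.02406
[CO3²⁻] = α₂ × DIC = 0.02406 × 4.82 = 0.1160 mmol/kg
Ksp = 10^(−6.21) = 6.166×10^-7
Ω = [Ca²⁺][CO3²⁻]/Ksp = (7.48×10^-3)(1.160×10^-4) / 6.166×10^-7 = 1.41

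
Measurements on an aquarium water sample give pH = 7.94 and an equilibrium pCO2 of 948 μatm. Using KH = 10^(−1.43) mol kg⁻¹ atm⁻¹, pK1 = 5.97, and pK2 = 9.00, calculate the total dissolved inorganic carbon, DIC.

DIC = 3.61 mmol/kg

[CO2*] = KH · pCO2 = 10^(−1.43) × 948×10^-6 = 3.522×10^-5 mol/kg
α₀ = 1/(1 + K1/[H⁺] + K1K2/[H⁺]²) = 1/(1 + 10^+1.97 + 10^+0.91) = 0.009761
DIC = [CO2*]/α₀ = 3.522×10^-5 / 0.009761 = 3.61 mmol/kg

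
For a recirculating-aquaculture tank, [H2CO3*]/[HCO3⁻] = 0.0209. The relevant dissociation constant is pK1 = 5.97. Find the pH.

pH = 7.65

From K1 = [H⁺][HCO3⁻]/[H2CO3*]:  pH = pK1 − log₁₀([H2CO3*]/[HCO3⁻])
log₁₀(0.0209) = -1.680
pH = 5.97 − (-1.680) = 7.65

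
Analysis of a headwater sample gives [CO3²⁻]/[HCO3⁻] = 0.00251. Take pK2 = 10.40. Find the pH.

From K2 = [H⁺][CO3²⁻]/[HCO3⁻]:  pH = pK2 + log₁₀([CO3²⁻]/[HCO3⁻])
log₁₀(0.00251) = -2.600
pH = 10.40 + (-2.600) = 7.80

pH = 7.80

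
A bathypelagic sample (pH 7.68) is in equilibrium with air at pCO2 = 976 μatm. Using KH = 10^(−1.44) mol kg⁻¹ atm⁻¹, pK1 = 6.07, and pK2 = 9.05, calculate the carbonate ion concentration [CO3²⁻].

[CO2*] = KH · pCO2 = 10^(−1.44) × 976×10^-6 = 3.544×10^-5 mol/kg
α₀ = 1/(1 + K1/[H⁺] + K1K2/[H⁺]²) = 1/(1 + 10^+1.61 + 10^+0.24) = 0.02300
DIC = [CO2*]/α₀ = 3.544×10^-5 / 0.02300 = 1.541 mmol/kg
[CO3²⁻] = α₂·DIC; α₂ = 0.03997, so [CO3²⁻] = 0.03997 × 1.541 = 0.0616 mmol/kg

[CO3²⁻] = 0.0616 mmol/kg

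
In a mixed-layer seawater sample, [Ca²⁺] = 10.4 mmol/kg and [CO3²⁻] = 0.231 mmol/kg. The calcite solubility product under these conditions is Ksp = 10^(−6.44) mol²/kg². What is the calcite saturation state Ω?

Ksp = 10^(−6.44) = 3.631×10^-7
Ω = [Ca²⁺][CO3²⁻]/Ksp = (10.4×10^-3)(0.231×10^-3) / 3.631×10^-7 = 6.62

Ω = 6.62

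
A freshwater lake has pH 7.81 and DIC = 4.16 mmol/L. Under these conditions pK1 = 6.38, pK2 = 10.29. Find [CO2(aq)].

α₀ = 1 / (1 + K1/[H⁺] + K1K2/[H⁺]²) = 1 / (1 + 10^+1.43 + 10^-1.05)
   = 1 / (1 + 26.915 + 0.089125) = 1/28.004 = 0.03571
[CO2*] = α₀ × DIC = 0.03571 × 4.16 = 0.149 mmol/L

[CO2*] = 0.149 mmol/L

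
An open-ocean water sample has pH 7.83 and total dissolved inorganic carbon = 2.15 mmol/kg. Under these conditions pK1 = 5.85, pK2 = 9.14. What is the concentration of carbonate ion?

[CO3²⁻] = 0.0994 mmol/kg

α₂ = 1 / (1 + [H⁺]/K2 + [H⁺]²/(K1K2)) = 1 / (1 + 10^+1.31 + 10^-0.67)
   = 1 / (1 + 20.417 + 0.21380) = 1/21.631 = 0.04623
[CO3²⁻] = α₂ × DIC = 0.04623 × 2.15 = 0.0994 mmol/kg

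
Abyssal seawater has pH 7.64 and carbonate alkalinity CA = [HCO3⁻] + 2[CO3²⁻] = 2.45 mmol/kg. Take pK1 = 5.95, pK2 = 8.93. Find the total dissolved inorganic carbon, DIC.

DIC = 2.38 mmol/kg

CA = [HCO3⁻] + 2[CO3²⁻] = (α₁ + 2α₂)·DIC
At pH 7.64: [H⁺]/K1 = 10^-1.69 = 0.020417, K2/[H⁺] = 10^-1.29 = 0.051286
α₁ = 1/(1 + 0.020417 + 0.051286) = 1/1.0717 = 0.9331; α₂ = α₁·K2/[H⁺] = 0.04785
α₁ + 2α₂ = 1.0288
DIC = CA / (α₁ + 2α₂) = 2.45 / 1.0288 = 2.38 mmol/kg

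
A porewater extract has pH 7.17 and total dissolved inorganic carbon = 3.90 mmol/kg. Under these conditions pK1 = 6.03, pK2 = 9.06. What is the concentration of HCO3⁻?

[HCO3⁻] = 3.59 mmol/kg

α₁ = 1 / (1 + [H⁺]/K1 + K2/[H⁺]) = 1 / (1 + 10^-1.14 + 10^-1.89)
   = 1 / (1 + 0.072444 + 0.012882) = 1/1.0853 = 0.9214
[HCO3⁻] = α₁ × DIC = 0.9214 × 3.90 = 3.59 mmol/kg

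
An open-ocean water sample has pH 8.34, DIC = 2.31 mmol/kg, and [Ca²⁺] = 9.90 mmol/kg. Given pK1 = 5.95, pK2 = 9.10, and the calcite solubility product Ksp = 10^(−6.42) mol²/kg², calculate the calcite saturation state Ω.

α₂ = 1 / (1 + [H⁺]/K2 + [H⁺]²/(K1K2)) = 1 / (1 + 10^+0.76 + 10^-1.63)
   = 1 / (1 + 5.7544 + 0.023442) = 1/6.7778 = 0.1475
[CO3²⁻] = α₂ × DIC = 0.1475 × 2.31 = 0.3408 mmol/kg
Ksp = 10^(−6.42) = 3.802×10^-7
Ω = [Ca²⁺][CO3²⁻]/Ksp = (9.90×10^-3)(3.408×10^-4) / 3.802×10^-7 = 8.87

Ω = 8.87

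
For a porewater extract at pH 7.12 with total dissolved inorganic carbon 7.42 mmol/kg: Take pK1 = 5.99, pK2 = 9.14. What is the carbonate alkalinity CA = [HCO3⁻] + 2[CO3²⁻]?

CA = 6.98 mmol/kg

CA = [HCO3⁻] + 2[CO3²⁻] = (α₁ + 2α₂)·DIC
At pH 7.12: [H⁺]/K1 = 10^-1.13 = 0.074131, K2/[H⁺] = 10^-2.02 = 0.0095499
α₁ = 1/(1 + 0.074131 + 0.0095499) = 1/1.0837 = 0.9228; α₂ = α₁·K2/[H⁺] = 0.008812
α₁ + 2α₂ = 0.9404
CA = 0.9404 × 7.42 = 6.98 mmol/kg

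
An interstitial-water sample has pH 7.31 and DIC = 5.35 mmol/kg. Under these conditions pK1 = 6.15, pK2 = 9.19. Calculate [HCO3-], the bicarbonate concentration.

[HCO3⁻] = 4.94 mmol/kg

α₁ = 1 / (1 + [H⁺]/K1 + K2/[H⁺]) = 1 / (1 + 10^-1.16 + 10^-1.88)
   = 1 / (1 + 0.069183 + 0.013183) = 1/1.0824 = 0.9239
[HCO3⁻] = α₁ × DIC = 0.9239 × 5.35 = 4.94 mmol/kg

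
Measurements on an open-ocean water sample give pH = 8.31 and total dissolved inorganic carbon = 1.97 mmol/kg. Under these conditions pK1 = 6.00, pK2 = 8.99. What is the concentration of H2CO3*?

α₀ = 1 / (1 + K1/[H⁺] + K1K2/[H⁺]²) = 1 / (1 + 10^+2.31 + 10^+1.63)
   = 1 / (1 + 204.17 + 42.658) = 1/247.83 = 0.004035
[CO2*] = α₀ × DIC = 0.004035 × 1.97 = 0.00795 mmol/kg = 7.95 μmol/kg

[CO2*] = 7.95 μmol/kg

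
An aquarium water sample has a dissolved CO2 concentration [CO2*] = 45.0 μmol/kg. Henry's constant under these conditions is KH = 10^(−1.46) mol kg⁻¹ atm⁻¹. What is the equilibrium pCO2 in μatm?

KH = 10^(−1.46) = 3.467×10^-2 mol kg⁻¹ atm⁻¹
pCO2 = [CO2*]/KH = 45.0×10^-6 / 3.467×10^-2 = 1.30×10^-3 atm = 1300 μatm

pCO2 = 1300 μatm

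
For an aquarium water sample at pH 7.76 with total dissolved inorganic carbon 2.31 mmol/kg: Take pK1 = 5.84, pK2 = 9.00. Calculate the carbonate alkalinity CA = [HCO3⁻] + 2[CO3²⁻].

CA = [HCO3⁻] + 2[CO3²⁻] = (α₁ + 2α₂)·DIC
At pH 7.76: [H⁺]/K1 = 10^-1.92 = 0.012023, K2/[H⁺] = 10^-1.24 = 0.057544
α₁ = 1/(1 + 0.012023 + 0.057544) = 1/1.0696 = 0.9350; α₂ = α₁·K2/[H⁺] = 0.05380
α₁ + 2α₂ = 1.0426
CA = 1.0426 × 2.31 = 2.41 mmol/kg

CA = 2.41 mmol/kg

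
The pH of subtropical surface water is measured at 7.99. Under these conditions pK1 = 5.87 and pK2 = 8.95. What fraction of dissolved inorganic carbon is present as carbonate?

α₂ = 0.0981

α₂ = 1 / (1 + [H⁺]/K2 + [H⁺]²/(K1K2)) = 1 / (1 + 10^+0.96 + 10^-1.16)
   = 1 / (1 + 9.1201 + 0.069183) = 1/10.189 = 0.09814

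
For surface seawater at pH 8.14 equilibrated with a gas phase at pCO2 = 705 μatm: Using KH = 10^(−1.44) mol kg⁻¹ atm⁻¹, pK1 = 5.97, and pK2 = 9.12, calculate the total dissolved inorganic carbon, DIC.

DIC = 4.21 mmol/kg

[CO2*] = KH · pCO2 = 10^(−1.44) × 705×10^-6 = 2.560×10^-5 mol/kg
α₀ = 1/(1 + K1/[H⁺] + K1K2/[H⁺]²) = 1/(1 + 10^+2.17 + 10^+1.19) = 0.006083
DIC = [CO2*]/α₀ = 2.560×10^-5 / 0.006083 = 4.21 mmol/kg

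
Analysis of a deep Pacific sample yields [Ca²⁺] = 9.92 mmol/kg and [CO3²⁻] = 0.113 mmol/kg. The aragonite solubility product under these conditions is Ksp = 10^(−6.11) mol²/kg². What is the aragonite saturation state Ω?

Ω = 1.44

Ksp = 10^(−6.11) = 7.762×10^-7
Ω = [Ca²⁺][CO3²⁻]/Ksp = (9.92×10^-3)(0.113×10^-3) / 7.762×10^-7 = 1.44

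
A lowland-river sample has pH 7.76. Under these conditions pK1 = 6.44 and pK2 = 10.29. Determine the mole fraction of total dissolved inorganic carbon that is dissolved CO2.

α₀ = 1 / (1 + K1/[H⁺] + K1K2/[H⁺]²) = 1 / (1 + 10^+1.32 + 10^-1.21)
   = 1 / (1 + 20.893 + 0.061660) = 1/21.955 = 0.04555

α₀ = 0.0455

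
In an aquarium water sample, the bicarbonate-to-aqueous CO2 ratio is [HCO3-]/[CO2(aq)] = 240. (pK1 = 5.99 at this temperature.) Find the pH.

pH = 8.37

From K1 = [H⁺][HCO3-]/[CO2(aq)]:  pH = pK1 + log₁₀([HCO3-]/[CO2(aq)])
log₁₀(240) = +2.380
pH = 5.99 + (+2.380) = 8.37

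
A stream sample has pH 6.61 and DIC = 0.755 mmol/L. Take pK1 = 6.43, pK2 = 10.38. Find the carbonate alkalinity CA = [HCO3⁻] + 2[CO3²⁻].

CA = [HCO3⁻] + 2[CO3²⁻] = (α₁ + 2α₂)·DIC
At pH 6.61: [H⁺]/K1 = 10^-0.18 = 0.66069, K2/[H⁺] = 10^-3.77 = 0.00016982
α₁ = 1/(1 + 0.66069 + 0.00016982) = 1/1.6609 = 0.6021; α₂ = α₁·K2/[H⁺] = 0.0001023
α₁ + 2α₂ = 0.6023
CA = 0.6023 × 0.755 = 0.455 mmol/L

CA = 0.455 mmol/L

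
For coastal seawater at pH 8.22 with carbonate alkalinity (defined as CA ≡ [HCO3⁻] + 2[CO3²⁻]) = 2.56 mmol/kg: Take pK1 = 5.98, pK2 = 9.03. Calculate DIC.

CA = [HCO3⁻] + 2[CO3²⁻] = (α₁ + 2α₂)·DIC
At pH 8.22: [H⁺]/K1 = 10^-2.24 = 0.0057544, K2/[H⁺] = 10^-0.81 = 0.15488
α₁ = 1/(1 + 0.0057544 + 0.15488) = 1/1.1606 = 0.8616; α₂ = α₁·K2/[H⁺] = 0.1334
α₁ + 2α₂ = 1.1285
DIC = CA / (α₁ + 2α₂) = 2.56 / 1.1285 = 2.27 mmol/kg

DIC = 2.27 mmol/kg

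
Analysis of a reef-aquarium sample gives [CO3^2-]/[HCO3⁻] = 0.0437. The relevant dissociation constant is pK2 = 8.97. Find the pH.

pH = 7.61

From K2 = [H⁺][CO3^2-]/[HCO3⁻]:  pH = pK2 + log₁₀([CO3^2-]/[HCO3⁻])
log₁₀(0.0437) = -1.360
pH = 8.97 + (-1.360) = 7.61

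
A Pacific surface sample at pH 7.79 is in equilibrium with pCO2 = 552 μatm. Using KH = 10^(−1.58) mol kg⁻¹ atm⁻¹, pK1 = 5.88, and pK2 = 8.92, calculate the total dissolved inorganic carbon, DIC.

DIC = 1.28 mmol/kg

[CO2*] = KH · pCO2 = 10^(−1.58) × 552×10^-6 = 1.452×10^-5 mol/kg
α₀ = 1/(1 + K1/[H⁺] + K1K2/[H⁺]²) = 1/(1 + 10^+1.91 + 10^+0.78) = 0.01132
DIC = [CO2*]/α₀ = 1.452×10^-5 / 0.01132 = 1.28 mmol/kg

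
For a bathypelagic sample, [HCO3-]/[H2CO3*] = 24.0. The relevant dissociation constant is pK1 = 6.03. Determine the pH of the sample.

From K1 = [H⁺][HCO3-]/[H2CO3*]:  pH = pK1 + log₁₀([HCO3-]/[H2CO3*])
log₁₀(24.0) = +1.380
pH = 6.03 + (+1.380) = 7.41

pH = 7.41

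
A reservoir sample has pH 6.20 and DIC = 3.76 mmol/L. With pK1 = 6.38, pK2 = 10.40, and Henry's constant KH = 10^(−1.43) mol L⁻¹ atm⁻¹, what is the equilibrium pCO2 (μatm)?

pCO2 = 6.09×10^4 μatm

α₀ = 1 / (1 + K1/[H⁺] + K1K2/[H⁺]²) = 1 / (1 + 10^-0.18 + 10^-4.38)
   = 1 / (1 + 0.66069 + 4.1687×10^-5) = 1/1.6607 = 0.6021
[CO2*] = α₀ × DIC = 0.6021 × 3.76 = 2.264 mmol/L
pCO2 = [CO2*]/KH = 2.264×10^-3 / 3.715×10^-2 = 6.09×10^4 μatm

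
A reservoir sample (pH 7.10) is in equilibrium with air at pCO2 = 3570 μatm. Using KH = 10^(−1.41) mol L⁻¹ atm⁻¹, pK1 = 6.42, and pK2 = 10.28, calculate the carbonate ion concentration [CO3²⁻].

[CO2*] = KH · pCO2 = 10^(−1.41) × 3570×10^-6 = 1.389×10^-4 mol/L
α₀ = 1/(1 + K1/[H⁺] + K1K2/[H⁺]²) = 1/(1 + 10^+0.68 + 10^-2.50) = 0.1727
DIC = [CO2*]/α₀ = 1.389×10^-4 / 0.1727 = 0.8041 mmol/L
[CO3²⁻] = α₂·DIC; α₂ = 0.0005462, so [CO3²⁻] = 0.0005462 × 0.8041 = 0.000439 mmol/L = 0.439 μmol/L

[CO3²⁻] = 0.439 μmol/L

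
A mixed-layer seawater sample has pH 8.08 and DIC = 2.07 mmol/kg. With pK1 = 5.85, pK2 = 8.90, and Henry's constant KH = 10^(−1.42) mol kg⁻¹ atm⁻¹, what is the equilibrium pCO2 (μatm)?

pCO2 = 277 μatm

α₀ = 1 / (1 + K1/[H⁺] + K1K2/[H⁺]²) = 1 / (1 + 10^+2.23 + 10^+1.41)
   = 1 / (1 + 169.82 + 25.704) = 1/196.53 = 0.005088
[CO2*] = α₀ × DIC = 0.005088 × 2.07 = 0.01053 mmol/kg = 10.53 μmol/kg
pCO2 = [CO2*]/KH = 1.053×10^-5 / 3.802×10^-2 = 277 μatm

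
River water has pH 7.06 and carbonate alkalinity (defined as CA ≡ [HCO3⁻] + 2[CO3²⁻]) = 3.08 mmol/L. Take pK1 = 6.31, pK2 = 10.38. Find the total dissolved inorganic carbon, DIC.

CA = [HCO3⁻] + 2[CO3²⁻] = (α₁ + 2α₂)·DIC
At pH 7.06: [H⁺]/K1 = 10^-0.75 = 0.17783, K2/[H⁺] = 10^-3.32 = 0.00047863
α₁ = 1/(1 + 0.17783 + 0.00047863) = 1/1.1783 = 0.8487; α₂ = α₁·K2/[H⁺] = 0.0004062
α₁ + 2α₂ = 0.8495
DIC = CA / (α₁ + 2α₂) = 3.08 / 0.8495 = 3.63 mmol/L

DIC = 3.63 mmol/L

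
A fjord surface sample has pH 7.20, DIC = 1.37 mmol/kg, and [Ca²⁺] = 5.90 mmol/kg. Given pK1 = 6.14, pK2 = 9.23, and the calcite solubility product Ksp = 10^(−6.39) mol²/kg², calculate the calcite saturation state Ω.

α₂ = 1 / (1 + [H⁺]/K2 + [H⁺]²/(K1K2)) = 1 / (1 + 10^+2.03 + 10^+0.97)
   = 1 / (1 + 107.15 + 9.3325) = 1/117.48 = 0.008512
[CO3²⁻] = α₂ × DIC = 0.008512 × 1.37 = 0.01166 mmol/kg = 11.66 μmol/kg
Ksp = 10^(−6.39) = 4.074×10^-7
Ω = [Ca²⁺][CO3²⁻]/Ksp = (5.90×10^-3)(1.166×10^-5) / 4.074×10^-7 = 0.169

Ω = 0.169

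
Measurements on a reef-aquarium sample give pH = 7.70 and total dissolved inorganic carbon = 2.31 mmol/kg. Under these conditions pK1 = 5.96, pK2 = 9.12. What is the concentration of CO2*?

α₀ = 1 / (1 + K1/[H⁺] + K1K2/[H⁺]²) = 1 / (1 + 10^+1.74 + 10^+0.32)
   = 1 / (1 + 54.954 + 2.0893) = 1/58.043 = 0.01723
[CO2*] = α₀ × DIC = 0.01723 × 2.31 = 0.0398 mmol/kg

[CO2*] = 0.0398 mmol/kg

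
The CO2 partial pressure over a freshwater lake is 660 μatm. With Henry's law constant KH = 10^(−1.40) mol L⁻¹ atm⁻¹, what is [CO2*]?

KH = 10^(−1.40) = 3.981×10^-2 mol L⁻¹ atm⁻¹
[CO2*] = KH · pCO2 = 3.981×10^-2 × 660×10^-6 atm = 2.63×10^-5 mol/L

[CO2*] = 26.3 μmol/L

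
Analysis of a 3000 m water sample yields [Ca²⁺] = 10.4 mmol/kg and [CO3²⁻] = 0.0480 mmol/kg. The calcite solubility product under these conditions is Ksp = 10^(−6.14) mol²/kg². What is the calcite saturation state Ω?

Ω = 0.689

Ksp = 10^(−6.14) = 7.244×10^-7
Ω = [Ca²⁺][CO3²⁻]/Ksp = (10.4×10^-3)(0.0480×10^-3) / 7.244×10^-7 = 0.689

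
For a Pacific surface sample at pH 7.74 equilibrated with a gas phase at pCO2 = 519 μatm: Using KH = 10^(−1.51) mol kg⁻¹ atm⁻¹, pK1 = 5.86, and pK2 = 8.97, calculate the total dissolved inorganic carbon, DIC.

DIC = 1.30 mmol/kg

[CO2*] = KH · pCO2 = 10^(−1.51) × 519×10^-6 = 1.604×10^-5 mol/kg
α₀ = 1/(1 + K1/[H⁺] + K1K2/[H⁺]²) = 1/(1 + 10^+1.88 + 10^+0.65) = 0.01230
DIC = [CO2*]/α₀ = 1.604×10^-5 / 0.01230 = 1.30 mmol/kg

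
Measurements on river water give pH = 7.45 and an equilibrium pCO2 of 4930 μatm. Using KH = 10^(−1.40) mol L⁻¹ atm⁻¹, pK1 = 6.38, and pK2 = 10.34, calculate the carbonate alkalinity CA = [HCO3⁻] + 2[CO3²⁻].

[CO2*] = KH · pCO2 = 10^(−1.40) × 4930×10^-6 = 1.963×10^-4 mol/L
α₀ = 1/(1 + K1/[H⁺] + K1K2/[H⁺]²) = 1/(1 + 10^+1.07 + 10^-1.82) = 0.07834
DIC = [CO2*]/α₀ = 1.963×10^-4 / 0.07834 = 2.505 mmol/L
CA = (α₁ + 2α₂)·DIC = (0.9205 + 2×0.001186) × 2.505 = 2.31 mmol/L

CA = 2.31 mmol/L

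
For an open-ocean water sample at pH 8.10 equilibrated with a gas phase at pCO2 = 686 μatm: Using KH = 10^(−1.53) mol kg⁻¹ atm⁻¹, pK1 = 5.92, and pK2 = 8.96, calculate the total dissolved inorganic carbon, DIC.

DIC = 3.51 mmol/kg

[CO2*] = KH · pCO2 = 10^(−1.53) × 686×10^-6 = 2.025×10^-5 mol/kg
α₀ = 1/(1 + K1/[H⁺] + K1K2/[H⁺]²) = 1/(1 + 10^+2.18 + 10^+1.32) = 0.005772
DIC = [CO2*]/α₀ = 2.025×10^-5 / 0.005772 = 3.51 mmol/kg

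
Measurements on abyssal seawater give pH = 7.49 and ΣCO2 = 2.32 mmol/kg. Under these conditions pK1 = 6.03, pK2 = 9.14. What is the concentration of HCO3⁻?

α₁ = 1 / (1 + [H⁺]/K1 + K2/[H⁺]) = 1 / (1 + 10^-1.46 + 10^-1.65)
   = 1 / (1 + 0.034674 + 0.022387) = 1/1.0571 = 0.9460
[HCO3⁻] = α₁ × DIC = 0.9460 × 2.32 = 2.19 mmol/kg

[HCO3⁻] = 2.19 mmol/kg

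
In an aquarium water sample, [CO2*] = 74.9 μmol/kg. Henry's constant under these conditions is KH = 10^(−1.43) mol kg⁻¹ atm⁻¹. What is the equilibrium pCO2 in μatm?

pCO2 = 2020 μatm

KH = 10^(−1.43) = 3.715×10^-2 mol kg⁻¹ atm⁻¹
pCO2 = [CO2*]/KH = 74.9×10^-6 / 3.715×10^-2 = 2.02×10^-3 atm = 2020 μatm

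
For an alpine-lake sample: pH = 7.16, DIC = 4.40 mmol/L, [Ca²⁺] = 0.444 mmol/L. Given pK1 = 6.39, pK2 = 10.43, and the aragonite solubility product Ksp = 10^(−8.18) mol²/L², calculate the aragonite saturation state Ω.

α₂ = 1 / (1 + [H⁺]/K2 + [H⁺]²/(K1K2)) = 1 / (1 + 10^+3.27 + 10^+2.50)
   = 1 / (1 + 1862.1 + 316.23) = 1/2179.3 = 0.0004589
[CO3²⁻] = α₂ × DIC = 0.0004589 × 4.40 = 0.002019 mmol/L = 2.019 μmol/L
Ksp = 10^(−8.18) = 6.607×10^-9
Ω = [Ca²⁺][CO3²⁻]/Ksp = (0.444×10^-3)(2.019×10^-6) / 6.607×10^-9 = 0.136

Ω = 0.136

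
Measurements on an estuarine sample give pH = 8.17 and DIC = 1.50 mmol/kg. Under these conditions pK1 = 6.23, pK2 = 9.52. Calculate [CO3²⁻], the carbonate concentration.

α₂ = 1 / (1 + [H⁺]/K2 + [H⁺]²/(K1K2)) = 1 / (1 + 10^+1.35 + 10^-0.59)
   = 1 / (1 + 22.387 + 0.25704) = 1/23.644 = 0.04229
[CO3²⁻] = α₂ × DIC = 0.04229 × 1.50 = 0.0634 mmol/kg

[CO3²⁻] = 0.0634 mmol/kg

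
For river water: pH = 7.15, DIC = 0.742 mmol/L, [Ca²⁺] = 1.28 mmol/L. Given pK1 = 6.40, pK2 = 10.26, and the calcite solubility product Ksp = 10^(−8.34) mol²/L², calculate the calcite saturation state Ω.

Ω = 0.137

α₂ = 1 / (1 + [H⁺]/K2 + [H⁺]²/(K1K2)) = 1 / (1 + 10^+3.11 + 10^+2.36)
   = 1 / (1 + 1288.2 + 229.09) = 1/1518.3 = 0.0006586
[CO3²⁻] = α₂ × DIC = 0.0006586 × 0.742 = 0.0004887 mmol/L = 0.4887 μmol/L
Ksp = 10^(−8.34) = 4.571×10^-9
Ω = [Ca²⁺][CO3²⁻]/Ksp = (1.28×10^-3)(4.887×10^-7) / 4.571×10^-9 = 0.137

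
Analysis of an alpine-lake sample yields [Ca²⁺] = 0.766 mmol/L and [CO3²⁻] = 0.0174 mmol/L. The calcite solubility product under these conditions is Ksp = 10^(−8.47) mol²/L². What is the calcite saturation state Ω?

Ksp = 10^(−8.47) = 3.388×10^-9
Ω = [Ca²⁺][CO3²⁻]/Ksp = (0.766×10^-3)(0.0174×10^-3) / 3.388×10^-9 = 3.93

Ω = 3.93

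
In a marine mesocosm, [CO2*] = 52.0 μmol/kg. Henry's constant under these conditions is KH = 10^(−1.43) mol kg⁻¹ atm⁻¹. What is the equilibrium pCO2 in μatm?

pCO2 = 1400 μatm

KH = 10^(−1.43) = 3.715×10^-2 mol kg⁻¹ atm⁻¹
pCO2 = [CO2*]/KH = 52.0×10^-6 / 3.715×10^-2 = 1.40×10^-3 atm = 1400 μatm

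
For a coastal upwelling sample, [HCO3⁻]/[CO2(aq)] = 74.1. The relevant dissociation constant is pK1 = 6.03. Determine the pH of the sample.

From K1 = [H⁺][HCO3⁻]/[CO2(aq)]:  pH = pK1 + log₁₀([HCO3⁻]/[CO2(aq)])
log₁₀(74.1) = +1.870
pH = 6.03 + (+1.870) = 7.90

pH = 7.90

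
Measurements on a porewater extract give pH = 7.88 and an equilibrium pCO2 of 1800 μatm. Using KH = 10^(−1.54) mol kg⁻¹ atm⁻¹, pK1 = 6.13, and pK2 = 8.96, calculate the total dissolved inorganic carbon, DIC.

DIC = 3.21 mmol/kg

[CO2*] = KH · pCO2 = 10^(−1.54) × 1800×10^-6 = 5.191×10^-5 mol/kg
α₀ = 1/(1 + K1/[H⁺] + K1K2/[H⁺]²) = 1/(1 + 10^+1.75 + 10^+0.67) = 0.01615
DIC = [CO2*]/α₀ = 5.191×10^-5 / 0.01615 = 3.21 mmol/kg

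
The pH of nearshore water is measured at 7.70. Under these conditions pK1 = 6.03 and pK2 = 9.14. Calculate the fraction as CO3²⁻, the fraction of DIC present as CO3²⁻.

α₂ = 1 / (1 + [H⁺]/K2 + [H⁺]²/(K1K2)) = 1 / (1 + 10^+1.44 + 10^-0.23)
   = 1 / (1 + 27.542 + 0.58884) = 1/29.131 = 0.03433

α₂ = 0.0343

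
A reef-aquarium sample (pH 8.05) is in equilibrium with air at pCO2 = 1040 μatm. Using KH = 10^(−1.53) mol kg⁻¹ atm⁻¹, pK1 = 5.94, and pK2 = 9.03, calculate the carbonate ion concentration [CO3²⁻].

[CO2*] = KH · pCO2 = 10^(−1.53) × 1040×10^-6 = 3.069×10^-5 mol/kg
α₀ = 1/(1 + K1/[H⁺] + K1K2/[H⁺]²) = 1/(1 + 10^+2.11 + 10^+1.13) = 0.006978
DIC = [CO2*]/α₀ = 3.069×10^-5 / 0.006978 = 4.399 mmol/kg
[CO3²⁻] = α₂·DIC; α₂ = 0.09413, so [CO3²⁻] = 0.09413 × 4.399 = 0.414 mmol/kg

[CO3²⁻] = 0.414 mmol/kg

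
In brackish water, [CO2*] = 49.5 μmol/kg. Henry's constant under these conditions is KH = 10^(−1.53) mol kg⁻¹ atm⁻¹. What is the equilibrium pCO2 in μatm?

KH = 10^(−1.53) = 2.951×10^-2 mol kg⁻¹ atm⁻¹
pCO2 = [CO2*]/KH = 49.5×10^-6 / 2.951×10^-2 = 1.68×10^-3 atm = 1680 μatm

pCO2 = 1680 μatm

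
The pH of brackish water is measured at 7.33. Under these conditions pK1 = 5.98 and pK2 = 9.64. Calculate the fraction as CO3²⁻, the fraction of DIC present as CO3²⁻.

α₂ = 1 / (1 + [H⁺]/K2 + [H⁺]²/(K1K2)) = 1 / (1 + 10^+2.31 + 10^+0.96)
   = 1 / (1 + 204.17 + 9.1201) = 1/214.29 = 0.004666

α₂ = 0.00467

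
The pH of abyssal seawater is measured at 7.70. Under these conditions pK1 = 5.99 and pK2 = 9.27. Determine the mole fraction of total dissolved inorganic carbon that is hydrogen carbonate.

α₁ = 0.956

α₁ = 1 / (1 + [H⁺]/K1 + K2/[H⁺]) = 1 / (1 + 10^-1.71 + 10^-1.57)
   = 1 / (1 + 0.019498 + 0.026915) = 1/1.0464 = 0.9556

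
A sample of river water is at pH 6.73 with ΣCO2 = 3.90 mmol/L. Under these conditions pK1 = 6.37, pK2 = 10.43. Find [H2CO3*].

[CO2*] = 1.18 mmol/L

α₀ = 1 / (1 + K1/[H⁺] + K1K2/[H⁺]²) = 1 / (1 + 10^+0.36 + 10^-3.34)
   = 1 / (1 + 2.2909 + 0.00045709) = 1/3.2913 = 0.3038
[CO2*] = α₀ × DIC = 0.3038 × 3.90 = 1.18 mmol/L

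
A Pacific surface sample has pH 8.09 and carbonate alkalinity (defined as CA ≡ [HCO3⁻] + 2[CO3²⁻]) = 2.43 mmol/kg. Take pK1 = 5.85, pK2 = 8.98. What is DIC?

CA = [HCO3⁻] + 2[CO3²⁻] = (α₁ + 2α₂)·DIC
At pH 8.09: [H⁺]/K1 = 10^-2.24 = 0.0057544, K2/[H⁺] = 10^-0.89 = 0.12882
α₁ = 1/(1 + 0.0057544 + 0.12882) = 1/1.1346 = 0.8814; α₂ = α₁·K2/[H⁺] = 0.1135
α₁ + 2α₂ = 1.1085
DIC = CA / (α₁ + 2α₂) = 2.43 / 1.1085 = 2.19 mmol/kg

DIC = 2.19 mmol/kg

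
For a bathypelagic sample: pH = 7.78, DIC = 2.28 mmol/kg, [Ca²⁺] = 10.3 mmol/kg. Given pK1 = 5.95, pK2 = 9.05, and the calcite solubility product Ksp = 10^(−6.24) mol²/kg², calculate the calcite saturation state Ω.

α₂ = 1 / (1 + [H⁺]/K2 + [H⁺]²/(K1K2)) = 1 / (1 + 10^+1.27 + 10^-0.56)
   = 1 / (1 + 18.621 + 0.27542) = 1/19.896 = 0.05026
[CO3²⁻] = α₂ × DIC = 0.05026 × 2.28 = 0.1146 mmol/kg
Ksp = 10^(−6.24) = 5.754×10^-7
Ω = [Ca²⁺][CO3²⁻]/Ksp = (10.3×10^-3)(1.146×10^-4) / 5.754×10^-7 = 2.05

Ω = 2.05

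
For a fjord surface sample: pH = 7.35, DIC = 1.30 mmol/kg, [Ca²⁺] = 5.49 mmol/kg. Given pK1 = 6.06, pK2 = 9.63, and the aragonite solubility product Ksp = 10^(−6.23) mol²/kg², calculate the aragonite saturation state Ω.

α₂ = 1 / (1 + [H⁺]/K2 + [H⁺]²/(K1K2)) = 1 / (1 + 10^+2.28 + 10^+0.99)
   = 1 / (1 + 190.55 + 9.7724) = 1/201.32 = 0.004967
[CO3²⁻] = α₂ × DIC = 0.004967 × 1.30 = 0.006457 mmol/kg = 6.457 μmol/kg
Ksp = 10^(−6.23) = 5.888×10^-7
Ω = [Ca²⁺][CO3²⁻]/Ksp = (5.49×10^-3)(6.457×10^-6) / 5.888×10^-7 = 0.0602

Ω = 0.0602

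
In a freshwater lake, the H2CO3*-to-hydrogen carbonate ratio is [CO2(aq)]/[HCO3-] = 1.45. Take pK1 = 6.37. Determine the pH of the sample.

From K1 = [H⁺][HCO3-]/[CO2(aq)]:  pH = pK1 − log₁₀([CO2(aq)]/[HCO3-])
log₁₀(1.45) = +0.161
pH = 6.37 − (+0.161) = 6.21

pH = 6.21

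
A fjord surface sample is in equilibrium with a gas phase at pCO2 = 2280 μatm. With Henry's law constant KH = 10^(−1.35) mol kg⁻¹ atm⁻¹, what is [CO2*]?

[CO2*] = 102 μmol/kg

KH = 10^(−1.35) = 4.467×10^-2 mol kg⁻¹ atm⁻¹
[CO2*] = KH · pCO2 = 4.467×10^-2 × 2280×10^-6 atm = 1.02×10^-4 mol/kg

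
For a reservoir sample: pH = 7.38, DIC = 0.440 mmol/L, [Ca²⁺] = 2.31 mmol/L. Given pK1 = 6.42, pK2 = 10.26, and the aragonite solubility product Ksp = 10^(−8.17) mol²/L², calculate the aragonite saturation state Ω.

Ω = 0.178

α₂ = 1 / (1 + [H⁺]/K2 + [H⁺]²/(K1K2)) = 1 / (1 + 10^+2.88 + 10^+1.92)
   = 1 / (1 + 758.58 + 83.176) = 1/842.75 = 0.001187
[CO3²⁻] = α₂ × DIC = 0.001187 × 0.440 = 0.0005221 mmol/L = 0.5221 μmol/L
Ksp = 10^(−8.17) = 6.761×10^-9
Ω = [Ca²⁺][CO3²⁻]/Ksp = (2.31×10^-3)(5.221×10^-7) / 6.761×10^-9 = 0.178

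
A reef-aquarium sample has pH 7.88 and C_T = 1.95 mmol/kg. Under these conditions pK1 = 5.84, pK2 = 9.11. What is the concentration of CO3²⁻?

α₂ = 1 / (1 + [H⁺]/K2 + [H⁺]²/(K1K2)) = 1 / (1 + 10^+1.23 + 10^-0.81)
   = 1 / (1 + 16.982 + 0.15488) = 1/18.137 = 0.05513
[CO3²⁻] = α₂ × DIC = 0.05513 × 1.95 = 0.108 mmol/kg

[CO3²⁻] = 0.108 mmol/kg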